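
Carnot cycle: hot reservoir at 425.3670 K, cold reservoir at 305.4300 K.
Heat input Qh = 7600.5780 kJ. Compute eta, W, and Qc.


eta = 1 - 305.4300/425.3670 = 0.2820
W = 0.2820 * 7600.5780 = 2143.0683 kJ
Qc = 7600.5780 - 2143.0683 = 5457.5097 kJ

eta = 28.1961%, W = 2143.0683 kJ, Qc = 5457.5097 kJ


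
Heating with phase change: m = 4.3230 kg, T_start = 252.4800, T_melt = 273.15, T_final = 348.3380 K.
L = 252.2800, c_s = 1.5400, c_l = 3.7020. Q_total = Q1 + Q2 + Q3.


Q1 (sensible, solid) = 4.3230 * 1.5400 * 20.6700 = 137.6089 kJ
Q2 (latent) = 4.3230 * 252.2800 = 1090.6064 kJ
Q3 (sensible, liquid) = 4.3230 * 3.7020 * 75.1880 = 1203.2897 kJ
Q_total = 2431.5050 kJ

2431.5050 kJ


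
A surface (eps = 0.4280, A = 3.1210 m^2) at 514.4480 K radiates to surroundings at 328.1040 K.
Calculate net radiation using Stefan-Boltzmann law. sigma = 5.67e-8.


T^4 = 7.0043e+10
Tsurr^4 = 1.1589e+10
Q = 0.4280 * 5.67e-8 * 3.1210 * 5.8454e+10 = 4427.2723 W

4427.2723 W


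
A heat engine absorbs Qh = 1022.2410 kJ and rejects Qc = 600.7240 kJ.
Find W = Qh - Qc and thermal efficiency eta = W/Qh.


W = 1022.2410 - 600.7240 = 421.5170 kJ
eta = 421.5170 / 1022.2410 = 0.4123 = 41.2346%

W = 421.5170 kJ, eta = 41.2346%


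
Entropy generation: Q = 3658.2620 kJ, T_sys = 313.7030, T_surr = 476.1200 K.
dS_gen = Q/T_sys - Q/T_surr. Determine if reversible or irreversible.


dS_sys = 3658.2620/313.7030 = 11.6615 kJ/K
dS_surr = -3658.2620/476.1200 = -7.6835 kJ/K
dS_gen = 11.6615 - 7.6835 = 3.9781 kJ/K (irreversible)

dS_gen = 3.9781 kJ/K, irreversible


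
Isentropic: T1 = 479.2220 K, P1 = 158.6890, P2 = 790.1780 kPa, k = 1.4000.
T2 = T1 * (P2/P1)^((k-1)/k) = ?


(k-1)/k = 0.2857
(P2/P1)^exp = 1.5820
T2 = 479.2220 * 1.5820 = 758.1070 K

758.1070 K


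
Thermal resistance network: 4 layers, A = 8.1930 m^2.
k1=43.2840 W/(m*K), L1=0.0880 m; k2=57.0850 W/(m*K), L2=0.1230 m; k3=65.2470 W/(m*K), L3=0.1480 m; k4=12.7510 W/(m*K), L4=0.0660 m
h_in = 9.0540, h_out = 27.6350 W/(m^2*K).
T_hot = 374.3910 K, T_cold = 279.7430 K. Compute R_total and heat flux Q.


R_conv_in = 1/(9.0540*8.1930) = 0.0135
R_1 = 0.0880/(43.2840*8.1930) = 0.0002
R_2 = 0.1230/(57.0850*8.1930) = 0.0003
R_3 = 0.1480/(65.2470*8.1930) = 0.0003
R_4 = 0.0660/(12.7510*8.1930) = 0.0006
R_conv_out = 1/(27.6350*8.1930) = 0.0044
R_total = 0.0193 K/W
Q = 94.6480 / 0.0193 = 4899.6523 W

R_total = 0.0193 K/W, Q = 4899.6523 W


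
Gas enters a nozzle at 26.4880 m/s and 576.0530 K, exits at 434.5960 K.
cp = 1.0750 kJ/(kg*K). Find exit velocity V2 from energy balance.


dT = 141.4570 K
2*cp*1000*dT = 304132.5500
V1^2 = 701.6141
V2 = sqrt(304834.1641) = 552.1179 m/s

552.1179 m/s


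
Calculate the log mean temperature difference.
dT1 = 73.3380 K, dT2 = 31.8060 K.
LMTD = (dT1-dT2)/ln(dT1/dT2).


dT1/dT2 = 2.3058
ln(dT1/dT2) = 0.8354
LMTD = 41.5320 / 0.8354 = 49.7137 K

49.7137 K


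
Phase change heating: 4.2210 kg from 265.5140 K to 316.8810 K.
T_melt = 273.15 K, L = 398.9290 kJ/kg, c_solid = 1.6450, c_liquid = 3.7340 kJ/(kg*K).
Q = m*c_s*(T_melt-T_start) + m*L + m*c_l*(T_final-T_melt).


Q1 (sensible, solid) = 4.2210 * 1.6450 * 7.6360 = 53.0209 kJ
Q2 (latent) = 4.2210 * 398.9290 = 1683.8793 kJ
Q3 (sensible, liquid) = 4.2210 * 3.7340 * 43.7310 = 689.2536 kJ
Q_total = 2426.1539 kJ

2426.1539 kJ


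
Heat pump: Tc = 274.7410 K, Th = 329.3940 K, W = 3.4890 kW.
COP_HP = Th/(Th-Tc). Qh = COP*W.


COP = 329.3940 / 54.6530 = 6.0270
Qh = 6.0270 * 3.4890 = 21.0282 kW

COP = 6.0270, Qh = 21.0282 kW


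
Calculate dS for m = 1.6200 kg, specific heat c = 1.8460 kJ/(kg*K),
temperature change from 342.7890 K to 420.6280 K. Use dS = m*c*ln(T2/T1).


T2/T1 = 1.2271
ln(T2/T1) = 0.2046
dS = 1.6200 * 1.8460 * 0.2046 = 0.6120 kJ/K

0.6120 kJ/K


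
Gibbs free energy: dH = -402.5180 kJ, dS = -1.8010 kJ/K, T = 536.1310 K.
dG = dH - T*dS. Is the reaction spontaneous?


T*dS = 536.1310 * -1.8010 = -965.5719 kJ
dG = -402.5180 + 965.5719 = 563.0539 kJ (non-spontaneous)

dG = 563.0539 kJ, non-spontaneous


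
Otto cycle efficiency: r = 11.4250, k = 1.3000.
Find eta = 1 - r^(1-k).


r^(k-1) = 2.0766
eta = 1 - 1/2.0766 = 0.5184 = 51.8448%

51.8448%


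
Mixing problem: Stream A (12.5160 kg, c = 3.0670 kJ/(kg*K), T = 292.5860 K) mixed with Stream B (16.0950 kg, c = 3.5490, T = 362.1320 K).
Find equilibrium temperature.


num = 31916.7717
den = 95.5077
Tf = 334.1800 K

334.1800 K


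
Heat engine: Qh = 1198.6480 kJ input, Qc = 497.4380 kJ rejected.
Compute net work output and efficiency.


W = 1198.6480 - 497.4380 = 701.2100 kJ
eta = 701.2100 / 1198.6480 = 0.5850 = 58.5001%

W = 701.2100 kJ, eta = 58.5001%


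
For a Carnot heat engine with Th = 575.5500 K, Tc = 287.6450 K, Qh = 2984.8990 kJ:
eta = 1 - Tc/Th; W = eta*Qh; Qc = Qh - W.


eta = 1 - 287.6450/575.5500 = 0.5002
W = 0.5002 * 2984.8990 = 1493.1237 kJ
Qc = 2984.8990 - 1493.1237 = 1491.7753 kJ

eta = 50.0226%, W = 1493.1237 kJ, Qc = 1491.7753 kJ


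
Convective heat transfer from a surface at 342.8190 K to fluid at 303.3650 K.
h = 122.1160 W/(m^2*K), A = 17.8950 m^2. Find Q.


dT = 39.4540 K
Q = 122.1160 * 17.8950 * 39.4540 = 86217.4777 W

86217.4777 W


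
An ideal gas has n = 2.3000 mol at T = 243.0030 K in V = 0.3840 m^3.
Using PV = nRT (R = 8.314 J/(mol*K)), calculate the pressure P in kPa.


P = nRT/V = 2.3000 * 8.314 * 243.0030 / 0.3840
= 4646.7520 / 0.3840 = 12100.9166 Pa = 12.1009 kPa

12.1009 kPa


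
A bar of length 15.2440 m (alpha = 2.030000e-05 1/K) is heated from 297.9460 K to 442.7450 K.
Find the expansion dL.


dT = 144.7990 K
dL = 2.030000e-05 * 15.2440 * 144.7990 = 0.044809 m
L_final = 15.288809 m

dL = 0.044809 m


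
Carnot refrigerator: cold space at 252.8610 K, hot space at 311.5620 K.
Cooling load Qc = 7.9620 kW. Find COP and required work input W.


COP = 252.8610 / 58.7010 = 4.3076
W = 7.9620 / 4.3076 = 1.8484 kW

COP = 4.3076, W = 1.8484 kW


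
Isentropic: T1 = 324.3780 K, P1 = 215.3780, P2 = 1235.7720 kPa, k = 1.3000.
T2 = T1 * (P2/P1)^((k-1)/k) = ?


(k-1)/k = 0.2308
(P2/P1)^exp = 1.4966
T2 = 324.3780 * 1.4966 = 485.4500 K

485.4500 K


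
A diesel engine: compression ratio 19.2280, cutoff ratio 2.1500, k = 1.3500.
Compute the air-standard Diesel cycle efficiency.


r^(k-1) = 2.8143
rc^k = 2.8106
eta = 0.5856 = 58.5616%

58.5616%


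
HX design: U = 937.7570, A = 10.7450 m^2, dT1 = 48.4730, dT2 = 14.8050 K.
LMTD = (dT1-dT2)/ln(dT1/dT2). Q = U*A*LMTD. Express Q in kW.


LMTD = 28.3869 K
Q = 937.7570 * 10.7450 * 28.3869 = 286031.5844 W = 286.0316 kW

286.0316 kW


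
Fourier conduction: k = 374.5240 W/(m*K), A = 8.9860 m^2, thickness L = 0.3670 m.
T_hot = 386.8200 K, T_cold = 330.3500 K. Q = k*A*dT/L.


dT = 56.4700 K
Q = 374.5240 * 8.9860 * 56.4700 / 0.3670 = 517842.6194 W

517842.6194 W


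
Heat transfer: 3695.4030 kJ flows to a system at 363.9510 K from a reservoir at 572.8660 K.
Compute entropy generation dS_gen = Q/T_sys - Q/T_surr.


dS_sys = 3695.4030/363.9510 = 10.1536 kJ/K
dS_surr = -3695.4030/572.8660 = -6.4507 kJ/K
dS_gen = 10.1536 - 6.4507 = 3.7028 kJ/K (irreversible)

dS_gen = 3.7028 kJ/K, irreversible


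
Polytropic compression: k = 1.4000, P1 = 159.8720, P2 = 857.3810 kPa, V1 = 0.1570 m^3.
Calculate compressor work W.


(k-1)/k = 0.2857
(P2/P1)^exp = 1.6158
W = 3.5000 * 159.8720 * 0.1570 * (1.6158 - 1) = 54.1020 kJ

54.1020 kJ


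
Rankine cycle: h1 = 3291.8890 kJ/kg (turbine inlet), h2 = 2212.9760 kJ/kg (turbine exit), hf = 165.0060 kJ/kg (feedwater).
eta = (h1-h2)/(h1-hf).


W = 1078.9130 kJ/kg
Q_in = 3126.8830 kJ/kg
eta = 0.3450 = 34.5044%

eta = 34.5044%


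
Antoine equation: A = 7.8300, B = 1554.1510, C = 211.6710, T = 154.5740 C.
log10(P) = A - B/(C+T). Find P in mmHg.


C+T = 366.2450
B/(C+T) = 4.2435
log10(P) = 7.8300 - 4.2435 = 3.5865
P = 10^3.5865 = 3859.4584 mmHg

3859.4584 mmHg


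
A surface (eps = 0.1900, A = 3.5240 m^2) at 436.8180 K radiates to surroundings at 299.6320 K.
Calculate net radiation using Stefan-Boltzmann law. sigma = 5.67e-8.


T^4 = 3.6408e+10
Tsurr^4 = 8.0603e+09
Q = 0.1900 * 5.67e-8 * 3.5240 * 2.8348e+10 = 1076.2093 W

1076.2093 W


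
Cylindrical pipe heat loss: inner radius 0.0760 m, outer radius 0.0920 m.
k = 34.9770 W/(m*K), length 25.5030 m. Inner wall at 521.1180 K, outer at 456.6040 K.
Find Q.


dT = 64.5140 K
ln(ro/ri) = 0.1911
Q = 2*pi*34.9770*25.5030*64.5140 / 0.1911 = 1892555.9177 W

1892555.9177 W


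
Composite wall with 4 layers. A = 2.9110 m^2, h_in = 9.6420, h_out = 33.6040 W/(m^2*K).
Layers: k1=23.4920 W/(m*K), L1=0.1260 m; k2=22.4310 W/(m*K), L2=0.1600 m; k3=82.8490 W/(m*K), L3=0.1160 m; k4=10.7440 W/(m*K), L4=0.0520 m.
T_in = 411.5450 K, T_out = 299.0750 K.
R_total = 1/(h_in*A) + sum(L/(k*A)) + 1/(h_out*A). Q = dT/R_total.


R_conv_in = 1/(9.6420*2.9110) = 0.0356
R_1 = 0.1260/(23.4920*2.9110) = 0.0018
R_2 = 0.1600/(22.4310*2.9110) = 0.0025
R_3 = 0.1160/(82.8490*2.9110) = 0.0005
R_4 = 0.0520/(10.7440*2.9110) = 0.0017
R_conv_out = 1/(33.6040*2.9110) = 0.0102
R_total = 0.0523 K/W
Q = 112.4700 / 0.0523 = 2151.0072 W

R_total = 0.0523 K/W, Q = 2151.0072 W


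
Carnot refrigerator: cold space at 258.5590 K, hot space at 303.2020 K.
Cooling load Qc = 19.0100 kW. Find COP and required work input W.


COP = 258.5590 / 44.6430 = 5.7917
W = 19.0100 / 5.7917 = 3.2823 kW

COP = 5.7917, W = 3.2823 kW


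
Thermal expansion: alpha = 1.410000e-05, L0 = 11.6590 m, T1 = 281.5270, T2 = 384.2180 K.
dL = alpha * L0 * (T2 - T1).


dT = 102.6910 K
dL = 1.410000e-05 * 11.6590 * 102.6910 = 0.016882 m
L_final = 11.675882 m

dL = 0.016882 m


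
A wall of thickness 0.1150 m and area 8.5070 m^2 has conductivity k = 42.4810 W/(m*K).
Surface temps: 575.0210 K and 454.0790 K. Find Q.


dT = 120.9420 K
Q = 42.4810 * 8.5070 * 120.9420 / 0.1150 = 380058.5176 W

380058.5176 W


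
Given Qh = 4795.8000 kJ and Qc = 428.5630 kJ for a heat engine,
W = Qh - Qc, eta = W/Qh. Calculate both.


W = 4795.8000 - 428.5630 = 4367.2370 kJ
eta = 4367.2370 / 4795.8000 = 0.9106 = 91.0638%

W = 4367.2370 kJ, eta = 91.0638%


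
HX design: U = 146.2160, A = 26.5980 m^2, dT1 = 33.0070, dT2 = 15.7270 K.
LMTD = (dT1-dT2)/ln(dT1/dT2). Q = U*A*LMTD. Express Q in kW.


LMTD = 23.3091 K
Q = 146.2160 * 26.5980 * 23.3091 = 90650.4129 W = 90.6504 kW

90.6504 kW


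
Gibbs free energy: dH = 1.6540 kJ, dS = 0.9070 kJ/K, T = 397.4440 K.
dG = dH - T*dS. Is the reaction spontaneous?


T*dS = 397.4440 * 0.9070 = 360.4817 kJ
dG = 1.6540 - 360.4817 = -358.8277 kJ (spontaneous)

dG = -358.8277 kJ, spontaneous


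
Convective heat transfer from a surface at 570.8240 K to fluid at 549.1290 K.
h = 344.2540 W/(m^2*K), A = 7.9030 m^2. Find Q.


dT = 21.6950 K
Q = 344.2540 * 7.9030 * 21.6950 = 59024.2710 W

59024.2710 W


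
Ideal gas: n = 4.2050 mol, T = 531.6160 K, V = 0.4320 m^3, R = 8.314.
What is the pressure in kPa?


P = nRT/V = 4.2050 * 8.314 * 531.6160 / 0.4320
= 18585.4921 / 0.4320 = 43021.9724 Pa = 43.0220 kPa

43.0220 kPa


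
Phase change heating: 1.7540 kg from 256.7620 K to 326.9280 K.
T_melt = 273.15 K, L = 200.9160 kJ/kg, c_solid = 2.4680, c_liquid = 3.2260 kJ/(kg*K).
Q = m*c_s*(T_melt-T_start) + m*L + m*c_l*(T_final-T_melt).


Q1 (sensible, solid) = 1.7540 * 2.4680 * 16.3880 = 70.9416 kJ
Q2 (latent) = 1.7540 * 200.9160 = 352.4067 kJ
Q3 (sensible, liquid) = 1.7540 * 3.2260 * 53.7780 = 304.2977 kJ
Q_total = 727.6459 kJ

727.6459 kJ


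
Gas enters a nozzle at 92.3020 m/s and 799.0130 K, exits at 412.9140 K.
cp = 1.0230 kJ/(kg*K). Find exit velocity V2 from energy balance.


dT = 386.0990 K
2*cp*1000*dT = 789958.5540
V1^2 = 8519.6592
V2 = sqrt(798478.2132) = 893.5761 m/s

893.5761 m/s


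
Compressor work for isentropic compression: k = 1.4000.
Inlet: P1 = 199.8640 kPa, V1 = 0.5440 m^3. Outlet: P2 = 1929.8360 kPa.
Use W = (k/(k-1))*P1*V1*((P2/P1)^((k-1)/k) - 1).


(k-1)/k = 0.2857
(P2/P1)^exp = 1.9115
W = 3.5000 * 199.8640 * 0.5440 * (1.9115 - 1) = 346.8516 kJ

346.8516 kJ


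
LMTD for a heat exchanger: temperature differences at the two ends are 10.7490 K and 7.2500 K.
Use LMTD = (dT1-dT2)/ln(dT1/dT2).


dT1/dT2 = 1.4826
ln(dT1/dT2) = 0.3938
LMTD = 3.4990 / 0.3938 = 8.8850 K

8.8850 K


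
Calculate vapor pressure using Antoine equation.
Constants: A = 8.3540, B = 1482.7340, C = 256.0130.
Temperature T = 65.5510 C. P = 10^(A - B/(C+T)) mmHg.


C+T = 321.5640
B/(C+T) = 4.6110
log10(P) = 8.3540 - 4.6110 = 3.7430
P = 10^3.7430 = 5533.4062 mmHg

5533.4062 mmHg


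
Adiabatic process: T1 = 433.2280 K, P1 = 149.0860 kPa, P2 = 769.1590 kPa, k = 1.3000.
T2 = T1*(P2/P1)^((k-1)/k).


(k-1)/k = 0.2308
(P2/P1)^exp = 1.4603
T2 = 433.2280 * 1.4603 = 632.6418 K

632.6418 K


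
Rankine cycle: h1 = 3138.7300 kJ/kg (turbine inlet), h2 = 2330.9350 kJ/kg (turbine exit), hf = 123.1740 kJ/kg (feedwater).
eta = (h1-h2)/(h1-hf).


W = 807.7950 kJ/kg
Q_in = 3015.5560 kJ/kg
eta = 0.2679 = 26.7876%

eta = 26.7876%


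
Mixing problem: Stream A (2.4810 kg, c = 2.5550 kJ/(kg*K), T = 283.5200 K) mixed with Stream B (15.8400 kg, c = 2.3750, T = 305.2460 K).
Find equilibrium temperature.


num = 13280.5750
den = 43.9590
Tf = 302.1131 K

302.1131 K


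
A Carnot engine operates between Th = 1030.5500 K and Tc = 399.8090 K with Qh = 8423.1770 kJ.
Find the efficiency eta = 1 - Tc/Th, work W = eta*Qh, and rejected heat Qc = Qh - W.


eta = 1 - 399.8090/1030.5500 = 0.6120
W = 0.6120 * 8423.1770 = 5155.3472 kJ
Qc = 8423.1770 - 5155.3472 = 3267.8298 kJ

eta = 61.2043%, W = 5155.3472 kJ, Qc = 3267.8298 kJ


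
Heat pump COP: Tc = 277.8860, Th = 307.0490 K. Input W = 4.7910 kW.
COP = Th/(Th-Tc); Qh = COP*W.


COP = 307.0490 / 29.1630 = 10.5287
Qh = 10.5287 * 4.7910 = 50.4431 kW

COP = 10.5287, Qh = 50.4431 kW


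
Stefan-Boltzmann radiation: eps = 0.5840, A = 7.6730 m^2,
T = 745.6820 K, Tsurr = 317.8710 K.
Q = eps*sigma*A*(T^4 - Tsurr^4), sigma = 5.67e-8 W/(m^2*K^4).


T^4 = 3.0918e+11
Tsurr^4 = 1.0209e+10
Q = 0.5840 * 5.67e-8 * 7.6730 * 2.9897e+11 = 75961.3768 W

75961.3768 W


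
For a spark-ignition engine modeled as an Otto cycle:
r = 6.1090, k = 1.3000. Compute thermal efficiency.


r^(k-1) = 1.7210
eta = 1 - 1/1.7210 = 0.4190 = 41.8956%

41.8956%


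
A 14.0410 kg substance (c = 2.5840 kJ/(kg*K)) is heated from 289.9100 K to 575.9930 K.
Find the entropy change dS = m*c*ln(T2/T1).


T2/T1 = 1.9868
ln(T2/T1) = 0.6865
dS = 14.0410 * 2.5840 * 0.6865 = 24.9085 kJ/K

24.9085 kJ/K


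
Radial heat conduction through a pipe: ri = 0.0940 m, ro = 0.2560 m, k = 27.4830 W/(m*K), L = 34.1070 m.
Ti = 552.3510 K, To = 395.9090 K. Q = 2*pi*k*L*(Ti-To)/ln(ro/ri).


dT = 156.4420 K
ln(ro/ri) = 1.0019
Q = 2*pi*27.4830*34.1070*156.4420 / 1.0019 = 919653.0717 W

919653.0717 W


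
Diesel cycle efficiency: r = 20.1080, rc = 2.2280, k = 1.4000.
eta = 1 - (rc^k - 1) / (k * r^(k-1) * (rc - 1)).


r^(k-1) = 3.3216
rc^k = 3.0696
eta = 0.6376 = 63.7580%

63.7580%


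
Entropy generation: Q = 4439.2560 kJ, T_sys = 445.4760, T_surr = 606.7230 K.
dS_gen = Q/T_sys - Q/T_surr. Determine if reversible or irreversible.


dS_sys = 4439.2560/445.4760 = 9.9652 kJ/K
dS_surr = -4439.2560/606.7230 = -7.3168 kJ/K
dS_gen = 9.9652 - 7.3168 = 2.6484 kJ/K (irreversible)

dS_gen = 2.6484 kJ/K, irreversible


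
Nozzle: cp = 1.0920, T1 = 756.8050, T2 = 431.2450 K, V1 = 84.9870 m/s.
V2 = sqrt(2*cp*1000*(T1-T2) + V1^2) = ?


dT = 325.5600 K
2*cp*1000*dT = 711023.0400
V1^2 = 7222.7902
V2 = sqrt(718245.8302) = 847.4939 m/s

847.4939 m/s


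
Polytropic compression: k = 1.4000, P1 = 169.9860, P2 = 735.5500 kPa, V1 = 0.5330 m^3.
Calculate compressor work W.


(k-1)/k = 0.2857
(P2/P1)^exp = 1.5197
W = 3.5000 * 169.9860 * 0.5330 * (1.5197 - 1) = 164.8162 kJ

164.8162 kJ


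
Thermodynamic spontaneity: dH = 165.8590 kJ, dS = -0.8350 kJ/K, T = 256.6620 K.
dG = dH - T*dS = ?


T*dS = 256.6620 * -0.8350 = -214.3128 kJ
dG = 165.8590 + 214.3128 = 380.1718 kJ (non-spontaneous)

dG = 380.1718 kJ, non-spontaneous


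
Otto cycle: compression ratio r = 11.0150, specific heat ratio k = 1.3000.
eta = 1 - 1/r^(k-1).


r^(k-1) = 2.0540
eta = 1 - 1/2.0540 = 0.5131 = 51.3139%

51.3139%


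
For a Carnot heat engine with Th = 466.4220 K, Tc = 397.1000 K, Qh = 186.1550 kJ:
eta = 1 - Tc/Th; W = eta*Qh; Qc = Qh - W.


eta = 1 - 397.1000/466.4220 = 0.1486
W = 0.1486 * 186.1550 = 27.6673 kJ
Qc = 186.1550 - 27.6673 = 158.4877 kJ

eta = 14.8625%, W = 27.6673 kJ, Qc = 158.4877 kJ


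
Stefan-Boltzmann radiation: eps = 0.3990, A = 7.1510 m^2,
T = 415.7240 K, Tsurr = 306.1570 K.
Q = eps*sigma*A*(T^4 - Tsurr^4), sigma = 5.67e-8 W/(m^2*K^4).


T^4 = 2.9869e+10
Tsurr^4 = 8.7857e+09
Q = 0.3990 * 5.67e-8 * 7.1510 * 2.1083e+10 = 3410.8352 W

3410.8352 W


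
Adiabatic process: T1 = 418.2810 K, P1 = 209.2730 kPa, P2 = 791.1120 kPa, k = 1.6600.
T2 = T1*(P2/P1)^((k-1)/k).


(k-1)/k = 0.3976
(P2/P1)^exp = 1.6968
T2 = 418.2810 * 1.6968 = 709.7190 K

709.7190 K


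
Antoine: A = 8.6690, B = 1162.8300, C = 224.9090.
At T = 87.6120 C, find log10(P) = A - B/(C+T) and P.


C+T = 312.5210
B/(C+T) = 3.7208
log10(P) = 8.6690 - 3.7208 = 4.9482
P = 10^4.9482 = 88755.2472 mmHg

88755.2472 mmHg


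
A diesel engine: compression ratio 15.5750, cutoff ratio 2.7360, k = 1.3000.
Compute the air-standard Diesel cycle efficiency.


r^(k-1) = 2.2789
rc^k = 3.7004
eta = 0.4749 = 47.4939%

47.4939%


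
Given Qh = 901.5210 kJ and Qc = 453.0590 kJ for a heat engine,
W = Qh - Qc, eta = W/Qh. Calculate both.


W = 901.5210 - 453.0590 = 448.4620 kJ
eta = 448.4620 / 901.5210 = 0.4975 = 49.7450%

W = 448.4620 kJ, eta = 49.7450%


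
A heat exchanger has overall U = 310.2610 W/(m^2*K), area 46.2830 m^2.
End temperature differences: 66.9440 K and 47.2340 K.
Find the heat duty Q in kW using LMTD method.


LMTD = 56.5173 K
Q = 310.2610 * 46.2830 * 56.5173 = 811578.3745 W = 811.5784 kW

811.5784 kW


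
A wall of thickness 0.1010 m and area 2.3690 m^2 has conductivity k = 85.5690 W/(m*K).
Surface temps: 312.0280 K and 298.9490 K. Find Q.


dT = 13.0790 K
Q = 85.5690 * 2.3690 * 13.0790 / 0.1010 = 26250.3249 W

26250.3249 W


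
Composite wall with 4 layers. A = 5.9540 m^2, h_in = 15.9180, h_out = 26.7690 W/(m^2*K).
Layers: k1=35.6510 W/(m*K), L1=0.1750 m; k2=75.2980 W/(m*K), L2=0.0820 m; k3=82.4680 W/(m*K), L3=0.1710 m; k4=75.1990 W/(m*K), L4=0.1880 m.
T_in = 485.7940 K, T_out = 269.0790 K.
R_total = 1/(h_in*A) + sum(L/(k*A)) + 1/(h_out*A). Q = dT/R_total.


R_conv_in = 1/(15.9180*5.9540) = 0.0106
R_1 = 0.1750/(35.6510*5.9540) = 0.0008
R_2 = 0.0820/(75.2980*5.9540) = 0.0002
R_3 = 0.1710/(82.4680*5.9540) = 0.0003
R_4 = 0.1880/(75.1990*5.9540) = 0.0004
R_conv_out = 1/(26.7690*5.9540) = 0.0063
R_total = 0.0186 K/W
Q = 216.7150 / 0.0186 = 11650.7680 W

R_total = 0.0186 K/W, Q = 11650.7680 W


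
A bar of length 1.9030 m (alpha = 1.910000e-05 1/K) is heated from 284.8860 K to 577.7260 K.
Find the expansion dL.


dT = 292.8400 K
dL = 1.910000e-05 * 1.9030 * 292.8400 = 0.010644 m
L_final = 1.913644 m

dL = 0.010644 m


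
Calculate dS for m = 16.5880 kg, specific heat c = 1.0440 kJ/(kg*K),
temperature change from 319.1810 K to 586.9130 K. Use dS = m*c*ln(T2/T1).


T2/T1 = 1.8388
ln(T2/T1) = 0.6091
dS = 16.5880 * 1.0440 * 0.6091 = 10.5486 kJ/K

10.5486 kJ/K


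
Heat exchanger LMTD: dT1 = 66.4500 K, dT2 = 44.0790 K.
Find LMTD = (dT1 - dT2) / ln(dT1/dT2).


dT1/dT2 = 1.5075
ln(dT1/dT2) = 0.4105
LMTD = 22.3710 / 0.4105 = 54.5014 K

54.5014 K


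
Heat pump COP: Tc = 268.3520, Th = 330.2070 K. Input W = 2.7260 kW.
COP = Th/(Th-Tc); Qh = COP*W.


COP = 330.2070 / 61.8550 = 5.3384
Qh = 5.3384 * 2.7260 = 14.5525 kW

COP = 5.3384, Qh = 14.5525 kW


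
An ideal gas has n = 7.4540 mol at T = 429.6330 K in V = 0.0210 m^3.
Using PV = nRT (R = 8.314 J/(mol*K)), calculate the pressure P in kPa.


P = nRT/V = 7.4540 * 8.314 * 429.6330 / 0.0210
= 26625.4552 / 0.0210 = 1267878.8168 Pa = 1267.8788 kPa

1267.8788 kPa


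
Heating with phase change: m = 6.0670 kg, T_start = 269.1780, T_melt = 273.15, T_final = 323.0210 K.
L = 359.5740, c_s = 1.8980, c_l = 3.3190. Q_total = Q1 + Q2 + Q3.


Q1 (sensible, solid) = 6.0670 * 1.8980 * 3.9720 = 45.7382 kJ
Q2 (latent) = 6.0670 * 359.5740 = 2181.5355 kJ
Q3 (sensible, liquid) = 6.0670 * 3.3190 * 49.8710 = 1004.2211 kJ
Q_total = 3231.4948 kJ

3231.4948 kJ


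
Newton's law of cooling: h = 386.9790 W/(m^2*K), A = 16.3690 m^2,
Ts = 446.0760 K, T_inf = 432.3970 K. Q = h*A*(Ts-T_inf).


dT = 13.6790 K
Q = 386.9790 * 16.3690 * 13.6790 = 86649.0681 W

86649.0681 W


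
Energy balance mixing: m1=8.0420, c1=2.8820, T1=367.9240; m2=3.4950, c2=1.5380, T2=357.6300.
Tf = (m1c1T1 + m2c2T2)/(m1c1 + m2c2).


num = 10449.7629
den = 28.5524
Tf = 365.9860 K

365.9860 K


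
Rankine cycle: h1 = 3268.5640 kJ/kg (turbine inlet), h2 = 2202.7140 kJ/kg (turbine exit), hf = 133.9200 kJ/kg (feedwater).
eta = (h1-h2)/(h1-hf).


W = 1065.8500 kJ/kg
Q_in = 3134.6440 kJ/kg
eta = 0.3400 = 34.0023%

eta = 34.0023%


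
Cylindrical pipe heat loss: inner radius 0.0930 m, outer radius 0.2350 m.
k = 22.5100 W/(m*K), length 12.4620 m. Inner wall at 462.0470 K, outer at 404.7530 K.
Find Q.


dT = 57.2940 K
ln(ro/ri) = 0.9270
Q = 2*pi*22.5100*12.4620*57.2940 / 0.9270 = 108937.9175 W

108937.9175 W


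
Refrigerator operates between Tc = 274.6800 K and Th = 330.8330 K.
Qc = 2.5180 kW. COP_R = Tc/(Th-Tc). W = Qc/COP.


COP = 274.6800 / 56.1530 = 4.8916
W = 2.5180 / 4.8916 = 0.5148 kW

COP = 4.8916, W = 0.5148 kW


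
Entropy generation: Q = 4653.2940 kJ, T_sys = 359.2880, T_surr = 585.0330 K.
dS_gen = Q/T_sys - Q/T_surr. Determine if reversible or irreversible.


dS_sys = 4653.2940/359.2880 = 12.9514 kJ/K
dS_surr = -4653.2940/585.0330 = -7.9539 kJ/K
dS_gen = 12.9514 - 7.9539 = 4.9975 kJ/K (irreversible)

dS_gen = 4.9975 kJ/K, irreversible


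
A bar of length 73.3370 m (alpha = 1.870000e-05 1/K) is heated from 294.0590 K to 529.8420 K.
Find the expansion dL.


dT = 235.7830 K
dL = 1.870000e-05 * 73.3370 * 235.7830 = 0.323353 m
L_final = 73.660353 m

dL = 0.323353 m


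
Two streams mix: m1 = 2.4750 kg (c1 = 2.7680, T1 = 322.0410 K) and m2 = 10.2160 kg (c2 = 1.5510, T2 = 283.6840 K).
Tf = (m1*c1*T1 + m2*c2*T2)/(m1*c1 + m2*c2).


num = 6701.2160
den = 22.6958
Tf = 295.2622 K

295.2622 K


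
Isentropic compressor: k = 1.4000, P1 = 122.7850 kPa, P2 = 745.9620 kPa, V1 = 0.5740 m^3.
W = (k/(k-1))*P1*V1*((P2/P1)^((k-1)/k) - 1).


(k-1)/k = 0.2857
(P2/P1)^exp = 1.6745
W = 3.5000 * 122.7850 * 0.5740 * (1.6745 - 1) = 166.3751 kJ

166.3751 kJ


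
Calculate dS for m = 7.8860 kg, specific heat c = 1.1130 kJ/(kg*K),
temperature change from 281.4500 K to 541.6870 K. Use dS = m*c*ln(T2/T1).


T2/T1 = 1.9246
ln(T2/T1) = 0.6547
dS = 7.8860 * 1.1130 * 0.6547 = 5.7467 kJ/K

5.7467 kJ/K


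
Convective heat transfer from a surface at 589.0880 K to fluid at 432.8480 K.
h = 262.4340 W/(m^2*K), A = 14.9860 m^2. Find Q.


dT = 156.2400 K
Q = 262.4340 * 14.9860 * 156.2400 = 614466.2848 W

614466.2848 W


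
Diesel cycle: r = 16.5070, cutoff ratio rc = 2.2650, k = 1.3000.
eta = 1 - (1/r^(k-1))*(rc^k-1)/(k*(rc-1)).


r^(k-1) = 2.3190
rc^k = 2.8946
eta = 0.5032 = 50.3198%

50.3198%


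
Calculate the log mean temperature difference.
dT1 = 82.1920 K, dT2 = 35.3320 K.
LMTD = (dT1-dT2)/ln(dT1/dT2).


dT1/dT2 = 2.3263
ln(dT1/dT2) = 0.8443
LMTD = 46.8600 / 0.8443 = 55.5036 K

55.5036 K


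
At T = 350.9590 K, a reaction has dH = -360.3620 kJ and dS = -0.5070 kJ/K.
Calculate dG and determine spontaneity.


T*dS = 350.9590 * -0.5070 = -177.9362 kJ
dG = -360.3620 + 177.9362 = -182.4258 kJ (spontaneous)

dG = -182.4258 kJ, spontaneous


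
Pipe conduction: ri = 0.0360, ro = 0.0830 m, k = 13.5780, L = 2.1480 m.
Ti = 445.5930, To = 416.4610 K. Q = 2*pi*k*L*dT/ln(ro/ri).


dT = 29.1320 K
ln(ro/ri) = 0.8353
Q = 2*pi*13.5780*2.1480*29.1320 / 0.8353 = 6390.9659 W

6390.9659 W


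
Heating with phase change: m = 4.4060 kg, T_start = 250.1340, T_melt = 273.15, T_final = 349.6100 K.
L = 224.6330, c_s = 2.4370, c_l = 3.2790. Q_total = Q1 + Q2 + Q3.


Q1 (sensible, solid) = 4.4060 * 2.4370 * 23.0160 = 247.1325 kJ
Q2 (latent) = 4.4060 * 224.6330 = 989.7330 kJ
Q3 (sensible, liquid) = 4.4060 * 3.2790 * 76.4600 = 1104.6386 kJ
Q_total = 2341.5041 kJ

2341.5041 kJ


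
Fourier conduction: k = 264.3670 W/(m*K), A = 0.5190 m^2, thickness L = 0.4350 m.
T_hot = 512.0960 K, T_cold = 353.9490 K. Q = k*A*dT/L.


dT = 158.1470 K
Q = 264.3670 * 0.5190 * 158.1470 / 0.4350 = 49882.2807 W

49882.2807 W


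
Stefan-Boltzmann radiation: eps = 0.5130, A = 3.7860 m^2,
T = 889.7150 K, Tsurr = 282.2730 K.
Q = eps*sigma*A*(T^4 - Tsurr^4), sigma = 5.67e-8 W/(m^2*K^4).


T^4 = 6.2662e+11
Tsurr^4 = 6.3486e+09
Q = 0.5130 * 5.67e-8 * 3.7860 * 6.2027e+11 = 68306.5245 W

68306.5245 W


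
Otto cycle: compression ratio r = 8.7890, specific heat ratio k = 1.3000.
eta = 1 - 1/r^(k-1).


r^(k-1) = 1.9195
eta = 1 - 1/1.9195 = 0.4790 = 47.9023%

47.9023%


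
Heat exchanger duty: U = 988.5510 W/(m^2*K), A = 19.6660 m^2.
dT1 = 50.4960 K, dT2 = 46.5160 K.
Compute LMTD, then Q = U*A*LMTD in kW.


LMTD = 48.4788 K
Q = 988.5510 * 19.6660 * 48.4788 = 942468.2802 W = 942.4683 kW

942.4683 kW


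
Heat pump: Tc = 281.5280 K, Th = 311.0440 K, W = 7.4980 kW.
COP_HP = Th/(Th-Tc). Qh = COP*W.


COP = 311.0440 / 29.5160 = 10.5381
Qh = 10.5381 * 7.4980 = 79.0150 kW

COP = 10.5381, Qh = 79.0150 kW


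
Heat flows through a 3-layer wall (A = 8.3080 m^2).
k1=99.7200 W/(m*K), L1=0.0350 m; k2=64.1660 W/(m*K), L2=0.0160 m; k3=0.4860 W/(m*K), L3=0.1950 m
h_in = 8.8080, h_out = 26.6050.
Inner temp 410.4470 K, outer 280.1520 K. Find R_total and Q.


R_conv_in = 1/(8.8080*8.3080) = 0.0137
R_1 = 0.0350/(99.7200*8.3080) = 4.2246e-05
R_2 = 0.0160/(64.1660*8.3080) = 3.0014e-05
R_3 = 0.1950/(0.4860*8.3080) = 0.0483
R_conv_out = 1/(26.6050*8.3080) = 0.0045
R_total = 0.0666 K/W
Q = 130.2950 / 0.0666 = 1957.6474 W

R_total = 0.0666 K/W, Q = 1957.6474 W


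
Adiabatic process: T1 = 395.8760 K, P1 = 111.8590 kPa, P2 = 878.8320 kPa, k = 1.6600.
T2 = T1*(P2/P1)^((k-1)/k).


(k-1)/k = 0.3976
(P2/P1)^exp = 2.2695
T2 = 395.8760 * 2.2695 = 898.4542 K

898.4542 K


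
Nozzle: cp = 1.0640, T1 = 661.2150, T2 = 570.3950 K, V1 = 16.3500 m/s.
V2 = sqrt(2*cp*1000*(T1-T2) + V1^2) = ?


dT = 90.8200 K
2*cp*1000*dT = 193264.9600
V1^2 = 267.3225
V2 = sqrt(193532.2825) = 439.9230 m/s

439.9230 m/s


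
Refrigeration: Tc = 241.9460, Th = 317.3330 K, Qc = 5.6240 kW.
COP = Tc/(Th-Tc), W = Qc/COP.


COP = 241.9460 / 75.3870 = 3.2094
W = 5.6240 / 3.2094 = 1.7524 kW

COP = 3.2094, W = 1.7524 kW


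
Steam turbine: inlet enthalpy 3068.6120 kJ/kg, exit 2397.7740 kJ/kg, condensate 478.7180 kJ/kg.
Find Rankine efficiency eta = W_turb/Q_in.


W = 670.8380 kJ/kg
Q_in = 2589.8940 kJ/kg
eta = 0.2590 = 25.9021%

eta = 25.9021%


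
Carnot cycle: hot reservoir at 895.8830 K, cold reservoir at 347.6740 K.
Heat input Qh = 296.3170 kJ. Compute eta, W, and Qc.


eta = 1 - 347.6740/895.8830 = 0.6119
W = 0.6119 * 296.3170 = 181.3224 kJ
Qc = 296.3170 - 181.3224 = 114.9946 kJ

eta = 61.1920%, W = 181.3224 kJ, Qc = 114.9946 kJ


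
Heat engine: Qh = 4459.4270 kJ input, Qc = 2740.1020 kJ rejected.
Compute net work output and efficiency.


W = 4459.4270 - 2740.1020 = 1719.3250 kJ
eta = 1719.3250 / 4459.4270 = 0.3855 = 38.5548%

W = 1719.3250 kJ, eta = 38.5548%


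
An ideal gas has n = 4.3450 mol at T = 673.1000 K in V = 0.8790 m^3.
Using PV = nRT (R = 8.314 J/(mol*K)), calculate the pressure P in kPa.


P = nRT/V = 4.3450 * 8.314 * 673.1000 / 0.8790
= 24315.2865 / 0.8790 = 27662.4420 Pa = 27.6624 kPa

27.6624 kPa


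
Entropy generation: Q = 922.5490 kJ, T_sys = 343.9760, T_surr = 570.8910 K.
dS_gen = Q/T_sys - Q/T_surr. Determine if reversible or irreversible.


dS_sys = 922.5490/343.9760 = 2.6820 kJ/K
dS_surr = -922.5490/570.8910 = -1.6160 kJ/K
dS_gen = 2.6820 - 1.6160 = 1.0660 kJ/K (irreversible)

dS_gen = 1.0660 kJ/K, irreversible


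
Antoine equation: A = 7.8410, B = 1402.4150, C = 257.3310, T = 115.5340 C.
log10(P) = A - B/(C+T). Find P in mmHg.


C+T = 372.8650
B/(C+T) = 3.7612
log10(P) = 7.8410 - 3.7612 = 4.0798
P = 10^4.0798 = 12017.4680 mmHg

12017.4680 mmHg


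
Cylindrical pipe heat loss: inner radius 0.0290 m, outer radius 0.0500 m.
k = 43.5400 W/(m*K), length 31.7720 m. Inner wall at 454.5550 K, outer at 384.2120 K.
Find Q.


dT = 70.3430 K
ln(ro/ri) = 0.5447
Q = 2*pi*43.5400*31.7720*70.3430 / 0.5447 = 1122418.1769 W

1122418.1769 W


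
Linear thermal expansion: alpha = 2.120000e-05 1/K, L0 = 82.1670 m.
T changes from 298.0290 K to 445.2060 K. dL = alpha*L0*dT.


dT = 147.1770 K
dL = 2.120000e-05 * 82.1670 * 147.1770 = 0.256374 m
L_final = 82.423374 m

dL = 0.256374 m


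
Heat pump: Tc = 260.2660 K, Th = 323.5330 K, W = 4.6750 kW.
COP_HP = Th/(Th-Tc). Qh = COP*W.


COP = 323.5330 / 63.2670 = 5.1138
Qh = 5.1138 * 4.6750 = 23.9069 kW

COP = 5.1138, Qh = 23.9069 kW


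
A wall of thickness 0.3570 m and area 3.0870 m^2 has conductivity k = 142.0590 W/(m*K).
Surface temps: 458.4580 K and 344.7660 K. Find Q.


dT = 113.6920 K
Q = 142.0590 * 3.0870 * 113.6920 / 0.3570 = 139658.4035 W

139658.4035 W


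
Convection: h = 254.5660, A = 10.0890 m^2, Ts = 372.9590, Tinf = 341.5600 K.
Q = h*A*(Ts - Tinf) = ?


dT = 31.3990 K
Q = 254.5660 * 10.0890 * 31.3990 = 80642.5658 W

80642.5658 W


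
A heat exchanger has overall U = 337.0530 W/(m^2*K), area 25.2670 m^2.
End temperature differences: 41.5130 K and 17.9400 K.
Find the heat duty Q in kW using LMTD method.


LMTD = 28.0974 K
Q = 337.0530 * 25.2670 * 28.0974 = 239286.5830 W = 239.2866 kW

239.2866 kW


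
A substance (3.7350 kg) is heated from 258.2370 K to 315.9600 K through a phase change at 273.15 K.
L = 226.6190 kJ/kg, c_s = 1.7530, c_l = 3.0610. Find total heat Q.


Q1 (sensible, solid) = 3.7350 * 1.7530 * 14.9130 = 97.6422 kJ
Q2 (latent) = 3.7350 * 226.6190 = 846.4220 kJ
Q3 (sensible, liquid) = 3.7350 * 3.0610 * 42.8100 = 489.4397 kJ
Q_total = 1433.5038 kJ

1433.5038 kJ


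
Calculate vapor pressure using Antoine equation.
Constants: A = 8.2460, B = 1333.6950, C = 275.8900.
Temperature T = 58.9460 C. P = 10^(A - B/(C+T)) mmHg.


C+T = 334.8360
B/(C+T) = 3.9831
log10(P) = 8.2460 - 3.9831 = 4.2629
P = 10^4.2629 = 18317.7002 mmHg

18317.7002 mmHg


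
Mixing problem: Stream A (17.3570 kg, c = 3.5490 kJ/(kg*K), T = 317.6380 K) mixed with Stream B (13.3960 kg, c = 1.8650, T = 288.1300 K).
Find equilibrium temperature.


num = 26765.0060
den = 86.5835
Tf = 309.1235 K

309.1235 K


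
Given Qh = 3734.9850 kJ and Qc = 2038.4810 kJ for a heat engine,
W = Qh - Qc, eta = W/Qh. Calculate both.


W = 3734.9850 - 2038.4810 = 1696.5040 kJ
eta = 1696.5040 / 3734.9850 = 0.4542 = 45.4220%

W = 1696.5040 kJ, eta = 45.4220%


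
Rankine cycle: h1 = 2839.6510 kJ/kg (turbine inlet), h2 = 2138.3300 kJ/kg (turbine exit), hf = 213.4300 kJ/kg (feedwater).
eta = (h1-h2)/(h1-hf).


W = 701.3210 kJ/kg
Q_in = 2626.2210 kJ/kg
eta = 0.2670 = 26.7046%

eta = 26.7046%


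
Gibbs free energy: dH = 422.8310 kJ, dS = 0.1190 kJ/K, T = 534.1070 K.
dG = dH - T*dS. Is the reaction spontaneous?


T*dS = 534.1070 * 0.1190 = 63.5587 kJ
dG = 422.8310 - 63.5587 = 359.2723 kJ (non-spontaneous)

dG = 359.2723 kJ, non-spontaneous


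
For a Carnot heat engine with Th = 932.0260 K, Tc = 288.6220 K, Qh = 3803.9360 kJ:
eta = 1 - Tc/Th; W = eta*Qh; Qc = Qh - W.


eta = 1 - 288.6220/932.0260 = 0.6903
W = 0.6903 * 3803.9360 = 2625.9650 kJ
Qc = 3803.9360 - 2625.9650 = 1177.9710 kJ

eta = 69.0328%, W = 2625.9650 kJ, Qc = 1177.9710 kJ


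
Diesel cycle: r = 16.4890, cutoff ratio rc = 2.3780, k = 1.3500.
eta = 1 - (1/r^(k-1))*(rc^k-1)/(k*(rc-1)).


r^(k-1) = 2.6670
rc^k = 3.2202
eta = 0.5525 = 55.2497%

55.2497%


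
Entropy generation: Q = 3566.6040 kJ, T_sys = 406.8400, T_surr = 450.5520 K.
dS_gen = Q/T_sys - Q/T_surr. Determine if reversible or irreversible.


dS_sys = 3566.6040/406.8400 = 8.7666 kJ/K
dS_surr = -3566.6040/450.5520 = -7.9161 kJ/K
dS_gen = 8.7666 - 7.9161 = 0.8505 kJ/K (irreversible)

dS_gen = 0.8505 kJ/K, irreversible


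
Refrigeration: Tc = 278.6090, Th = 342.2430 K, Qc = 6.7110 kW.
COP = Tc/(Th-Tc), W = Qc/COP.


COP = 278.6090 / 63.6340 = 4.3783
W = 6.7110 / 4.3783 = 1.5328 kW

COP = 4.3783, W = 1.5328 kW


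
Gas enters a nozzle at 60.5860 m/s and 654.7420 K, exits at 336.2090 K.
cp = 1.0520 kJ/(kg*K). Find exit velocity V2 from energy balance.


dT = 318.5330 K
2*cp*1000*dT = 670193.4320
V1^2 = 3670.6634
V2 = sqrt(673864.0954) = 820.8923 m/s

820.8923 m/s


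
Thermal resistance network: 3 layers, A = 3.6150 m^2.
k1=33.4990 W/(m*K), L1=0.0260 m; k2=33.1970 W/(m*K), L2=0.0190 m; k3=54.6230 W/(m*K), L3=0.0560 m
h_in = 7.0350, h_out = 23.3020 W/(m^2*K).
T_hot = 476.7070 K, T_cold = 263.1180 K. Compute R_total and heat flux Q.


R_conv_in = 1/(7.0350*3.6150) = 0.0393
R_1 = 0.0260/(33.4990*3.6150) = 0.0002
R_2 = 0.0190/(33.1970*3.6150) = 0.0002
R_3 = 0.0560/(54.6230*3.6150) = 0.0003
R_conv_out = 1/(23.3020*3.6150) = 0.0119
R_total = 0.0518 K/W
Q = 213.5890 / 0.0518 = 4119.4267 W

R_total = 0.0518 K/W, Q = 4119.4267 W


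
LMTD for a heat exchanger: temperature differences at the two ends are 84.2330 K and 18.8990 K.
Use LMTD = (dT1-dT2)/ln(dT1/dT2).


dT1/dT2 = 4.4570
ln(dT1/dT2) = 1.4945
LMTD = 65.3340 / 1.4945 = 43.7169 K

43.7169 K


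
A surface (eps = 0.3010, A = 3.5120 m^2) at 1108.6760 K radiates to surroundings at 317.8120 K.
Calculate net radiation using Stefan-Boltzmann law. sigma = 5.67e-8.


T^4 = 1.5108e+12
Tsurr^4 = 1.0202e+10
Q = 0.3010 * 5.67e-8 * 3.5120 * 1.5006e+12 = 89945.6451 W

89945.6451 W


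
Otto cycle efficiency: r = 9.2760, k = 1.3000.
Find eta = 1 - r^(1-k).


r^(k-1) = 1.9508
eta = 1 - 1/1.9508 = 0.4874 = 48.7384%

48.7384%


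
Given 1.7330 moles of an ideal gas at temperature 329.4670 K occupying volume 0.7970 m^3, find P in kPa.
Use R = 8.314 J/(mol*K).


P = nRT/V = 1.7330 * 8.314 * 329.4670 / 0.7970
= 4747.0139 / 0.7970 = 5956.1028 Pa = 5.9561 kPa

5.9561 kPa


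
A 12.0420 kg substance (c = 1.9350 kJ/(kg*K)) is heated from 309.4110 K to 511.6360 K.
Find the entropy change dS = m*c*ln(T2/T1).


T2/T1 = 1.6536
ln(T2/T1) = 0.5029
dS = 12.0420 * 1.9350 * 0.5029 = 11.7192 kJ/K

11.7192 kJ/K


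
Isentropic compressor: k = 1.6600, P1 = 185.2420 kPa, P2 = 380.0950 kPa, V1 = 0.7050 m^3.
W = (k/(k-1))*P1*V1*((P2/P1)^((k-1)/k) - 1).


(k-1)/k = 0.3976
(P2/P1)^exp = 1.3308
W = 2.5152 * 185.2420 * 0.7050 * (1.3308 - 1) = 108.6532 kJ

108.6532 kJ


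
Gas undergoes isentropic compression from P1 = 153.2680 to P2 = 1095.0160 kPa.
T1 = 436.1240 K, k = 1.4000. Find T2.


(k-1)/k = 0.2857
(P2/P1)^exp = 1.7538
T2 = 436.1240 * 1.7538 = 764.8938 K

764.8938 K


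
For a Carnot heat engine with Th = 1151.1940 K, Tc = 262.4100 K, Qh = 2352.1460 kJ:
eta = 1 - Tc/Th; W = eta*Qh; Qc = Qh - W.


eta = 1 - 262.4100/1151.1940 = 0.7721
W = 0.7721 * 2352.1460 = 1815.9839 kJ
Qc = 2352.1460 - 1815.9839 = 536.1621 kJ

eta = 77.2054%, W = 1815.9839 kJ, Qc = 536.1621 kJ


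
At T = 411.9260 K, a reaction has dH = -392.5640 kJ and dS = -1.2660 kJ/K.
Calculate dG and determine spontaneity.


T*dS = 411.9260 * -1.2660 = -521.4983 kJ
dG = -392.5640 + 521.4983 = 128.9343 kJ (non-spontaneous)

dG = 128.9343 kJ, non-spontaneous


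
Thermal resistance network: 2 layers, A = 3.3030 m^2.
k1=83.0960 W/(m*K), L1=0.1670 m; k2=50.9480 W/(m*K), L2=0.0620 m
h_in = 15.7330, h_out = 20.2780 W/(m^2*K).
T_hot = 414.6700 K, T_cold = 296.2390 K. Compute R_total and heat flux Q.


R_conv_in = 1/(15.7330*3.3030) = 0.0192
R_1 = 0.1670/(83.0960*3.3030) = 0.0006
R_2 = 0.0620/(50.9480*3.3030) = 0.0004
R_conv_out = 1/(20.2780*3.3030) = 0.0149
R_total = 0.0352 K/W
Q = 118.4310 / 0.0352 = 3369.2624 W

R_total = 0.0352 K/W, Q = 3369.2624 W


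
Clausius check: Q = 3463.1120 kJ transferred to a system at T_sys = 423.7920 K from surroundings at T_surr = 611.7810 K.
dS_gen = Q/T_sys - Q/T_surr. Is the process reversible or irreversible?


dS_sys = 3463.1120/423.7920 = 8.1717 kJ/K
dS_surr = -3463.1120/611.7810 = -5.6607 kJ/K
dS_gen = 8.1717 - 5.6607 = 2.5110 kJ/K (irreversible)

dS_gen = 2.5110 kJ/K, irreversible


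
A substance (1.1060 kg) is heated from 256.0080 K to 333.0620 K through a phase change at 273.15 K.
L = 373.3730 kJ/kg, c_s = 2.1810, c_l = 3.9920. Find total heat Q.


Q1 (sensible, solid) = 1.1060 * 2.1810 * 17.1420 = 41.3497 kJ
Q2 (latent) = 1.1060 * 373.3730 = 412.9505 kJ
Q3 (sensible, liquid) = 1.1060 * 3.9920 * 59.9120 = 264.5206 kJ
Q_total = 718.8208 kJ

718.8208 kJ


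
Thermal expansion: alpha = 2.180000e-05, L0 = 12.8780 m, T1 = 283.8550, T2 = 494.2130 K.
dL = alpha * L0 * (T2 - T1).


dT = 210.3580 K
dL = 2.180000e-05 * 12.8780 * 210.3580 = 0.059056 m
L_final = 12.937056 m

dL = 0.059056 m


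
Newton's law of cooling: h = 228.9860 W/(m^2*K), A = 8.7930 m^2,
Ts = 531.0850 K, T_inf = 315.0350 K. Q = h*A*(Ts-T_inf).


dT = 216.0500 K
Q = 228.9860 * 8.7930 * 216.0500 = 435011.0357 W

435011.0357 W


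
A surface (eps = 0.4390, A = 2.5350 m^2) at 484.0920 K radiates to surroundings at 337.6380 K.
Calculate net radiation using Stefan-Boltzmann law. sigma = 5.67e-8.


T^4 = 5.4918e+10
Tsurr^4 = 1.2996e+10
Q = 0.4390 * 5.67e-8 * 2.5350 * 4.1922e+10 = 2645.2387 W

2645.2387 W


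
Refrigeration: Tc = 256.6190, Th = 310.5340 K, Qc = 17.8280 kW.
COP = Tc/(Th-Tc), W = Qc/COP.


COP = 256.6190 / 53.9150 = 4.7597
W = 17.8280 / 4.7597 = 3.7456 kW

COP = 4.7597, W = 3.7456 kW


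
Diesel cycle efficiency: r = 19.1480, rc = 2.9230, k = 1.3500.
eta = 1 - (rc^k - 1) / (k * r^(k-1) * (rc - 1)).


r^(k-1) = 2.8102
rc^k = 4.2547
eta = 0.5539 = 55.3877%

55.3877%


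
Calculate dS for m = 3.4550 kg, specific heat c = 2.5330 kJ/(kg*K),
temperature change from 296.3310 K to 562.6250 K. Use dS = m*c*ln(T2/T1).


T2/T1 = 1.8986
ln(T2/T1) = 0.6411
dS = 3.4550 * 2.5330 * 0.6411 = 5.6109 kJ/K

5.6109 kJ/K


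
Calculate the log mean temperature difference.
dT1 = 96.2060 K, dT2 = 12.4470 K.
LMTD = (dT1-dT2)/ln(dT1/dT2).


dT1/dT2 = 7.7293
ln(dT1/dT2) = 2.0450
LMTD = 83.7590 / 2.0450 = 40.9577 K

40.9577 K


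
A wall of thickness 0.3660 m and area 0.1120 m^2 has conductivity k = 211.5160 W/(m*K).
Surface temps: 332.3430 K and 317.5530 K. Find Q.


dT = 14.7900 K
Q = 211.5160 * 0.1120 * 14.7900 / 0.3660 = 957.3006 W

957.3006 W


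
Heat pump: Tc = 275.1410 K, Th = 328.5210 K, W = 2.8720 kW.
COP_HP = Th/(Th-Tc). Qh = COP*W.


COP = 328.5210 / 53.3800 = 6.1544
Qh = 6.1544 * 2.8720 = 17.6754 kW

COP = 6.1544, Qh = 17.6754 kW


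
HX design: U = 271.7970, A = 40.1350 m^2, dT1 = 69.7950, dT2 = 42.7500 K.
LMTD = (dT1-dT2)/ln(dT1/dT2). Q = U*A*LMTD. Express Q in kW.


LMTD = 55.1721 K
Q = 271.7970 * 40.1350 * 55.1721 = 601849.1459 W = 601.8491 kW

601.8491 kW


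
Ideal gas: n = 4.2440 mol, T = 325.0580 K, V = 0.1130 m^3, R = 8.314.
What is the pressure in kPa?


P = nRT/V = 4.2440 * 8.314 * 325.0580 / 0.1130
= 11469.5467 / 0.1130 = 101500.4133 Pa = 101.5004 kPa

101.5004 kPa


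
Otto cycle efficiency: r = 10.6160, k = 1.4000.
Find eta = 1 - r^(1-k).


r^(k-1) = 2.5727
eta = 1 - 1/2.5727 = 0.6113 = 61.1299%

61.1299%


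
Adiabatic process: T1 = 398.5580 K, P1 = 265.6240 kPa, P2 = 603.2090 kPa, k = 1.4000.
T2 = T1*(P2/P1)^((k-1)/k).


(k-1)/k = 0.2857
(P2/P1)^exp = 1.2641
T2 = 398.5580 * 1.2641 = 503.8057 K

503.8057 K


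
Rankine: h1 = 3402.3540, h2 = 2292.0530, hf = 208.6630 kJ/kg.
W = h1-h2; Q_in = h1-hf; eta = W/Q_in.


W = 1110.3010 kJ/kg
Q_in = 3193.6910 kJ/kg
eta = 0.3477 = 34.7654%

eta = 34.7654%


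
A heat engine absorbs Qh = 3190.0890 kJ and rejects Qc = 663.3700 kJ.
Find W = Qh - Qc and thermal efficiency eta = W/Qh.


W = 3190.0890 - 663.3700 = 2526.7190 kJ
eta = 2526.7190 / 3190.0890 = 0.7921 = 79.2053%

W = 2526.7190 kJ, eta = 79.2053%
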